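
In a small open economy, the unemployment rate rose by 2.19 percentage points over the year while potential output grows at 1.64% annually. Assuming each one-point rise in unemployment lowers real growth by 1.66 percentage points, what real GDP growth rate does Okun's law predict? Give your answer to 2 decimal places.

-2.00%

Growth-rate Okun's law: g_Y = g_Y* - β × Δu.
g_Y = 1.64 - 1.66 × (2.19) = 1.64 - 3.6354 = -1.9954%, i.e. -2.00% to 2 d.p.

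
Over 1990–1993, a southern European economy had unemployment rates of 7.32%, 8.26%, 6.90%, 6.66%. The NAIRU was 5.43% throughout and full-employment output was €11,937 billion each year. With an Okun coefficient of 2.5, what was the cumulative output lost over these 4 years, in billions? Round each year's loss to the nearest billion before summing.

Year 1990: gap = -2.5 × (7.32 - 5.43) = -4.725%, loss ≈ 11937 × 4.725/100 ≈ 564.
Year 1991: gap = -2.5 × (8.26 - 5.43) = -7.075%, loss ≈ 11937 × 7.075/100 ≈ 845.
Year 1992: gap = -2.5 × (6.9 - 5.43) = -3.675%, loss ≈ 11937 × 3.675/100 ≈ 439.
Year 1993: gap = -2.5 × (6.66 - 5.43) = -3.075%, loss ≈ 11937 × 3.075/100 ≈ 367.
Total lost output = 564 + 845 + 439 + 367 = 2215 billion.

€2,215 billion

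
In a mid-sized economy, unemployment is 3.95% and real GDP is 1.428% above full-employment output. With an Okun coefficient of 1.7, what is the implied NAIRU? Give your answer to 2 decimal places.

From Okun's law, u - u* = -(output gap)/β = -(1.428)/1.7 = -0.84 points.
So u* = 3.95 + 0.84 = 4.79%.

4.79%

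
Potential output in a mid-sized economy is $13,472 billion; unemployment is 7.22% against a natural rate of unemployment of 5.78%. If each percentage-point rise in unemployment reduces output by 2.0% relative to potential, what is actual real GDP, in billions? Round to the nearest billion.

Unemployment gap = 7.22 - 5.78 = 1.44 points, so the output gap is -2 × 1.44 = -2.88%.
Actual GDP = 13472 × (1 - 2.88/100) = 13472 × 0.9712 ≈ 13084 billion.

$13,084 billion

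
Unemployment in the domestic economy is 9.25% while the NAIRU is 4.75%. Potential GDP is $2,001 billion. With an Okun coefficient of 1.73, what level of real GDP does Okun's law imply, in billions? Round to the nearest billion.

Unemployment gap = 9.25 - 4.75 = 4.5 points, so the output gap is -1.73 × 4.5 = -7.785%.
Actual GDP = 2001 × (1 - 7.785/100) = 2001 × 0.92215 ≈ 1845 billion.

$1,845 billion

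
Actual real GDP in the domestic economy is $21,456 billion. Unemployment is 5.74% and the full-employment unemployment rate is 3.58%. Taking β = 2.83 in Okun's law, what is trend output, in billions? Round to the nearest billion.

Unemployment gap = 5.74 - 3.58 = 2.16 points, so output gap = -2.83 × 2.16 = -6.1128%.
Since Y = Y* × (1 + gap/100), Y* = 21456/0.938872 ≈ 22853 billion.

$22,853 billion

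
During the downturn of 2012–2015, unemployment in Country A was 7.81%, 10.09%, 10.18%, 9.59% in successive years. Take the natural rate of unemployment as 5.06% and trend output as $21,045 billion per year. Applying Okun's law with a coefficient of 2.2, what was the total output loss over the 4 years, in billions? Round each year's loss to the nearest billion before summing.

$8,070 billion

Year 2012: gap = -2.2 × (7.81 - 5.06) = -6.05%, loss ≈ 21045 × 6.05/100 ≈ 1273.
Year 2013: gap = -2.2 × (10.09 - 5.06) = -11.066%, loss ≈ 21045 × 11.066/100 ≈ 2329.
Year 2014: gap = -2.2 × (10.18 - 5.06) = -11.264%, loss ≈ 21045 × 11.264/100 ≈ 2371.
Year 2015: gap = -2.2 × (9.59 - 5.06) = -9.966%, loss ≈ 21045 × 9.966/100 ≈ 2097.
Total lost output = 1273 + 2329 + 2371 + 2097 = 8070 billion.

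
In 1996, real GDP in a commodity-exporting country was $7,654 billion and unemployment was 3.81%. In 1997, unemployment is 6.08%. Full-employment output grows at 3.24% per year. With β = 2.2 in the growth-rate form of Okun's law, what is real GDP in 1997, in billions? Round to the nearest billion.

Δu = 6.08 - 3.81 = 2.27 points.
Okun's law (growth form): g_Y = g_Y* - β × Δu = 3.24 - 2.2 × (2.27) = 3.24 - 4.994 = -1.754%.
Real GDP in the next year = 7654 × (1 - 1.754/100) = 7654 × 0.98246 ≈ 7520 billion.

$7,520 billion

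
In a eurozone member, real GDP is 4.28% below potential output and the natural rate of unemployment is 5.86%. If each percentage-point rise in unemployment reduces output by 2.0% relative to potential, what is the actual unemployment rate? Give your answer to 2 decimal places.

8.00%

From Okun's law, u - u* = -(output gap)/β = -(-4.28)/2.0 = 2.14 points.
So u = 5.86 + 2.14 = 8.00%.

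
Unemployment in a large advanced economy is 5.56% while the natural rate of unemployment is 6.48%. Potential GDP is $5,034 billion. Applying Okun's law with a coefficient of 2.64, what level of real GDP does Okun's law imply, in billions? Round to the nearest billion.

$5,156 billion

Unemployment gap = 5.56 - 6.48 = -0.92 points, so the output gap is -2.64 × (-0.92) = 2.4288%.
Actual GDP = 5034 × (1 + 2.4288/100) = 5034 × 1.024288 ≈ 5156 billion.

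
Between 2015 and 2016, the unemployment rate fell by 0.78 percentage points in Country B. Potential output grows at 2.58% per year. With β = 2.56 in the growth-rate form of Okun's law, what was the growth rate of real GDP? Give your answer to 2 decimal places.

4.58%

Growth-rate Okun's law: g_Y = g_Y* - β × Δu.
g_Y = 2.58 - 2.56 × (-0.78) = 2.58 + 1.9968 = 4.5768%, i.e. 4.58% to 2 d.p.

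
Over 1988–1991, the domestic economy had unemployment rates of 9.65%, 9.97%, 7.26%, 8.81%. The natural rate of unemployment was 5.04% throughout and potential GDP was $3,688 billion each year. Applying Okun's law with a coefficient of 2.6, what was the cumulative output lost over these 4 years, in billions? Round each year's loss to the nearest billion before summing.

$1,489 billion

Year 1988: gap = -2.6 × (9.65 - 5.04) = -11.986%, loss ≈ 3688 × 11.986/100 ≈ 442.
Year 1989: gap = -2.6 × (9.97 - 5.04) = -12.818%, loss ≈ 3688 × 12.818/100 ≈ 473.
Year 1990: gap = -2.6 × (7.26 - 5.04) = -5.772%, loss ≈ 3688 × 5.772/100 ≈ 213.
Year 1991: gap = -2.6 × (8.81 - 5.04) = -9.802%, loss ≈ 3688 × 9.802/100 ≈ 361.
Total lost output = 442 + 473 + 213 + 361 = 1489 billion.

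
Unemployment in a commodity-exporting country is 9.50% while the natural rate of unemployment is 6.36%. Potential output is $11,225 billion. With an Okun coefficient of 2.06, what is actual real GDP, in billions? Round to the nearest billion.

$10,499 billion

Unemployment gap = 9.5 - 6.36 = 3.14 points, so the output gap is -2.06 × 3.14 = -6.4684%.
Actual GDP = 11225 × (1 - 6.4684/100) = 11225 × 0.935316 ≈ 10499 billion.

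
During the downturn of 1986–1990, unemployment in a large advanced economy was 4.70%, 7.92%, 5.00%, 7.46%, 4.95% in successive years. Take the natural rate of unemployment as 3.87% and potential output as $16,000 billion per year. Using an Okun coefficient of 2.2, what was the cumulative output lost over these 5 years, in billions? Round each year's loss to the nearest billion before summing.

Year 1986: gap = -2.2 × (4.7 - 3.87) = -1.826%, loss ≈ 16000 × 1.826/100 ≈ 292.
Year 1987: gap = -2.2 × (7.92 - 3.87) = -8.91%, loss ≈ 16000 × 8.91/100 ≈ 1426.
Year 1988: gap = -2.2 × (5 - 3.87) = -2.486%, loss ≈ 16000 × 2.486/100 ≈ 398.
Year 1989: gap = -2.2 × (7.46 - 3.87) = -7.898%, loss ≈ 16000 × 7.898/100 ≈ 1264.
Year 1990: gap = -2.2 × (4.95 - 3.87) = -2.376%, loss ≈ 16000 × 2.376/100 ≈ 380.
Total lost output = 292 + 1426 + 398 + 1264 + 380 = 3760 billion.

$3,760 billion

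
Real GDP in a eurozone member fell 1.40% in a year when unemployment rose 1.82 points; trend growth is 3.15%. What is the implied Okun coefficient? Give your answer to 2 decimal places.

β ≈ 2.50

Growth form: g_Y = g_Y* - β × Δu, so β = (g_Y* - g_Y)/Δu.
β = (3.15 + 1.4)/1.82 = 4.55/1.82 = 2.50.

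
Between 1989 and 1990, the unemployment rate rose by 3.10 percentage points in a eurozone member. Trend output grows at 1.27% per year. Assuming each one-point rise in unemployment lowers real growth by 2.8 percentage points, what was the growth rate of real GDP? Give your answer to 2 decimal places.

-7.41%

Growth-rate Okun's law: g_Y = g_Y* - β × Δu.
g_Y = 1.27 - 2.8 × (3.10) = 1.27 - 8.68 = -7.41%, i.e. -7.41% to 2 d.p.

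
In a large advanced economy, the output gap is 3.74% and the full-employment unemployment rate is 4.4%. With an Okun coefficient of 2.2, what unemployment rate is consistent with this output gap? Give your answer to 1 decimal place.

From Okun's law, u - u* = -(output gap)/β = -(3.74)/2.2 = -1.7 points.
So u = 4.4 - 1.7 = 2.7%.

2.7%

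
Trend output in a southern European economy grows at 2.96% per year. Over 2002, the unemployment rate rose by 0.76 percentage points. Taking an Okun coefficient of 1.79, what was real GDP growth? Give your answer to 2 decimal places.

Growth-rate Okun's law: g_Y = g_Y* - β × Δu.
g_Y = 2.96 - 1.79 × (0.76) = 2.96 - 1.3604 = 1.5996%, i.e. 1.60% to 2 d.p.

1.60%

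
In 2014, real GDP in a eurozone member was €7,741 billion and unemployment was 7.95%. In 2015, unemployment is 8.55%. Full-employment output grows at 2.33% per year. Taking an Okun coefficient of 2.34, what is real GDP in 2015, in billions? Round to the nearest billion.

Δu = 8.55 - 7.95 = 0.6 points.
Okun's law (growth form): g_Y = g_Y* - β × Δu = 2.33 - 2.34 × (0.60) = 2.33 - 1.404 = 0.926%.
Real GDP in the next year = 7741 × (1 + 0.926/100) = 7741 × 1.00926 ≈ 7813 billion.

€7,813 billion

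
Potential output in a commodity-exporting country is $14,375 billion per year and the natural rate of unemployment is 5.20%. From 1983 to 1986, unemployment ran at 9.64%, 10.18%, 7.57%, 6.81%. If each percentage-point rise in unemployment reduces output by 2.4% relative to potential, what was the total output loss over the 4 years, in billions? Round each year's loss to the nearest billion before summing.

$4,623 billion

Year 1983: gap = -2.4 × (9.64 - 5.2) = -10.656%, loss ≈ 14375 × 10.656/100 ≈ 1532.
Year 1984: gap = -2.4 × (10.18 - 5.2) = -11.952%, loss ≈ 14375 × 11.952/100 ≈ 1718.
Year 1985: gap = -2.4 × (7.57 - 5.2) = -5.688%, loss ≈ 14375 × 5.688/100 ≈ 818.
Year 1986: gap = -2.4 × (6.81 - 5.2) = -3.864%, loss ≈ 14375 × 3.864/100 ≈ 555.
Total lost output = 1532 + 1718 + 818 + 555 = 4623 billion.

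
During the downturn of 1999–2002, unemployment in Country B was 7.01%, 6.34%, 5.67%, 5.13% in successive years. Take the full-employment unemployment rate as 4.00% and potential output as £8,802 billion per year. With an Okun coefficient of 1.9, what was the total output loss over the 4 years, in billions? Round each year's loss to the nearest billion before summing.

Year 1999: gap = -1.9 × (7.01 - 4) = -5.719%, loss ≈ 8802 × 5.719/100 ≈ 503.
Year 2000: gap = -1.9 × (6.34 - 4) = -4.446%, loss ≈ 8802 × 4.446/100 ≈ 391.
Year 2001: gap = -1.9 × (5.67 - 4) = -3.173%, loss ≈ 8802 × 3.173/100 ≈ 279.
Year 2002: gap = -1.9 × (5.13 - 4) = -2.147%, loss ≈ 8802 × 2.147/100 ≈ 189.
Total lost output = 503 + 391 + 279 + 189 = 1362 billion.

£1,362 billion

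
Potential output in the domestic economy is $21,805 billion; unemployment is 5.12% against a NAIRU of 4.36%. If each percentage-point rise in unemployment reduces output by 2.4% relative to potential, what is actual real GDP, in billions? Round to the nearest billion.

Unemployment gap = 5.12 - 4.36 = 0.76 points, so the output gap is -2.4 × 0.76 = -1.824%.
Actual GDP = 21805 × (1 - 1.824/100) = 21805 × 0.98176 ≈ 21407 billion.

$21,407 billion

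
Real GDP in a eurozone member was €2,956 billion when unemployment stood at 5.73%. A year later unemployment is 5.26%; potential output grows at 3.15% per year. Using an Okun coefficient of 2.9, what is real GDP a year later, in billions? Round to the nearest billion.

€3,089 billion

Δu = 5.26 - 5.73 = -0.47 points.
Okun's law (growth form): g_Y = g_Y* - β × Δu = 3.15 - 2.9 × (-0.47) = 3.15 + 1.363 = 4.513%.
Real GDP in the next year = 2956 × (1 + 4.513/100) = 2956 × 1.04513 ≈ 3089 billion.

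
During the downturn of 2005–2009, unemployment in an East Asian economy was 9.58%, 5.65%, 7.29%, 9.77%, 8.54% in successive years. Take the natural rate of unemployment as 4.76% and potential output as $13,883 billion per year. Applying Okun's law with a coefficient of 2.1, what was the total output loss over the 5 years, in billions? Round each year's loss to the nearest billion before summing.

$4,965 billion

Year 2005: gap = -2.1 × (9.58 - 4.76) = -10.122%, loss ≈ 13883 × 10.122/100 ≈ 1405.
Year 2006: gap = -2.1 × (5.65 - 4.76) = -1.869%, loss ≈ 13883 × 1.869/100 ≈ 259.
Year 2007: gap = -2.1 × (7.29 - 4.76) = -5.313%, loss ≈ 13883 × 5.313/100 ≈ 738.
Year 2008: gap = -2.1 × (9.77 - 4.76) = -10.521%, loss ≈ 13883 × 10.521/100 ≈ 1461.
Year 2009: gap = -2.1 × (8.54 - 4.76) = -7.938%, loss ≈ 13883 × 7.938/100 ≈ 1102.
Total lost output = 1405 + 259 + 738 + 1461 + 1102 = 4965 billion.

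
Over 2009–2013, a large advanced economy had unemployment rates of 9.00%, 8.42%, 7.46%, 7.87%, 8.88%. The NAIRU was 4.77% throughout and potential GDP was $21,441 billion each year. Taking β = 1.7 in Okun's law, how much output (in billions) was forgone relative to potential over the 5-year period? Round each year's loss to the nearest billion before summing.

Year 2009: gap = -1.7 × (9 - 4.77) = -7.191%, loss ≈ 21441 × 7.191/100 ≈ 1542.
Year 2010: gap = -1.7 × (8.42 - 4.77) = -6.205%, loss ≈ 21441 × 6.205/100 ≈ 1330.
Year 2011: gap = -1.7 × (7.46 - 4.77) = -4.573%, loss ≈ 21441 × 4.573/100 ≈ 980.
Year 2012: gap = -1.7 × (7.87 - 4.77) = -5.27%, loss ≈ 21441 × 5.27/100 ≈ 1130.
Year 2013: gap = -1.7 × (8.88 - 4.77) = -6.987%, loss ≈ 21441 × 6.987/100 ≈ 1498.
Total lost output = 1542 + 1330 + 980 + 1130 + 1498 = 6480 billion.

$6,480 billion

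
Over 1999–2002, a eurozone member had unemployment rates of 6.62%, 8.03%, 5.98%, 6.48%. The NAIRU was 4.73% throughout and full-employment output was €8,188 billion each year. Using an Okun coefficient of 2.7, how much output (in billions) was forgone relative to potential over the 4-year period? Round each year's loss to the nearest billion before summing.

€1,811 billion

Year 1999: gap = -2.7 × (6.62 - 4.73) = -5.103%, loss ≈ 8188 × 5.103/100 ≈ 418.
Year 2000: gap = -2.7 × (8.03 - 4.73) = -8.91%, loss ≈ 8188 × 8.91/100 ≈ 730.
Year 2001: gap = -2.7 × (5.98 - 4.73) = -3.375%, loss ≈ 8188 × 3.375/100 ≈ 276.
Year 2002: gap = -2.7 × (6.48 - 4.73) = -4.725%, loss ≈ 8188 × 4.725/100 ≈ 387.
Total lost output = 418 + 730 + 276 + 387 = 1811 billion.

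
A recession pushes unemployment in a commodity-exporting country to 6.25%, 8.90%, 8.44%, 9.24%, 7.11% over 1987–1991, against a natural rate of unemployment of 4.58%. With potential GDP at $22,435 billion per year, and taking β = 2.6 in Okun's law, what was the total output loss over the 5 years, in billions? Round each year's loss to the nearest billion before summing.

$9,940 billion

Year 1987: gap = -2.6 × (6.25 - 4.58) = -4.342%, loss ≈ 22435 × 4.342/100 ≈ 974.
Year 1988: gap = -2.6 × (8.9 - 4.58) = -11.232%, loss ≈ 22435 × 11.232/100 ≈ 2520.
Year 1989: gap = -2.6 × (8.44 - 4.58) = -10.036%, loss ≈ 22435 × 10.036/100 ≈ 2252.
Year 1990: gap = -2.6 × (9.24 - 4.58) = -12.116%, loss ≈ 22435 × 12.116/100 ≈ 2718.
Year 1991: gap = -2.6 × (7.11 - 4.58) = -6.578%, loss ≈ 22435 × 6.578/100 ≈ 1476.
Total lost output = 974 + 2520 + 2252 + 2718 + 1476 = 9940 billion.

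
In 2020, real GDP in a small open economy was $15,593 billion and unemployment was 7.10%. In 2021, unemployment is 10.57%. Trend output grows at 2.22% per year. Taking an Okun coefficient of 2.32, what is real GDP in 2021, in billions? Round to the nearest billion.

Δu = 10.57 - 7.1 = 3.47 points.
Okun's law (growth form): g_Y = g_Y* - β × Δu = 2.22 - 2.32 × (3.47) = 2.22 - 8.0504 = -5.8304%.
Real GDP in the next year = 15593 × (1 - 5.8304/100) = 15593 × 0.941696 ≈ 14684 billion.

$14,684 billion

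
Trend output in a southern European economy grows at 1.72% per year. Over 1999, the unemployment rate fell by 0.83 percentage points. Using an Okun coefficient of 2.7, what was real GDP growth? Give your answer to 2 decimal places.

3.96%

Growth-rate Okun's law: g_Y = g_Y* - β × Δu.
g_Y = 1.72 - 2.7 × (-0.83) = 1.72 + 2.241 = 3.961%, i.e. 3.96% to 2 d.p.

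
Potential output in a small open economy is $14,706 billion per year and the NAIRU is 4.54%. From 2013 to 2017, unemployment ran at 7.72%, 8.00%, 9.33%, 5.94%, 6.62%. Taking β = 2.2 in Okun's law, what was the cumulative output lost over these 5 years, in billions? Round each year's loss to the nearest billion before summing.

$4,824 billion

Year 2013: gap = -2.2 × (7.72 - 4.54) = -6.996%, loss ≈ 14706 × 6.996/100 ≈ 1029.
Year 2014: gap = -2.2 × (8 - 4.54) = -7.612%, loss ≈ 14706 × 7.612/100 ≈ 1119.
Year 2015: gap = -2.2 × (9.33 - 4.54) = -10.538%, loss ≈ 14706 × 10.538/100 ≈ 1550.
Year 2016: gap = -2.2 × (5.94 - 4.54) = -3.08%, loss ≈ 14706 × 3.08/100 ≈ 453.
Year 2017: gap = -2.2 × (6.62 - 4.54) = -4.576%, loss ≈ 14706 × 4.576/100 ≈ 673.
Total lost output = 1029 + 1119 + 1550 + 453 + 673 = 4824 billion.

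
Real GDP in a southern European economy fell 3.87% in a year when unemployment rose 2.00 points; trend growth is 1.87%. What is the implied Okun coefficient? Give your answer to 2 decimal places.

β ≈ 2.87

Growth form: g_Y = g_Y* - β × Δu, so β = (g_Y* - g_Y)/Δu.
β = (1.87 + 3.87)/2.00 = 5.74/2.00 = 2.87.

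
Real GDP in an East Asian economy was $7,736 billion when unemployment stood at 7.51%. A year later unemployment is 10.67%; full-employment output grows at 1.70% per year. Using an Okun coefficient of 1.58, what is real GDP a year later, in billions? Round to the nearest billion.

Δu = 10.67 - 7.51 = 3.16 points.
Okun's law (growth form): g_Y = g_Y* - β × Δu = 1.70 - 1.58 × (3.16) = 1.7 - 4.9928 = -3.2928%.
Real GDP in the next year = 7736 × (1 - 3.2928/100) = 7736 × 0.967072 ≈ 7481 billion.

$7,481 billion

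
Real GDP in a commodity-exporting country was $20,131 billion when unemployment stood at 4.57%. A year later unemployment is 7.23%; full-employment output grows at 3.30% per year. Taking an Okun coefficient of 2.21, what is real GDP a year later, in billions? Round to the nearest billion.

$19,612 billion

Δu = 7.23 - 4.57 = 2.66 points.
Okun's law (growth form): g_Y = g_Y* - β × Δu = 3.30 - 2.21 × (2.66) = 3.3 - 5.8786 = -2.5786%.
Real GDP in the next year = 20131 × (1 - 2.5786/100) = 20131 × 0.974214 ≈ 19612 billion.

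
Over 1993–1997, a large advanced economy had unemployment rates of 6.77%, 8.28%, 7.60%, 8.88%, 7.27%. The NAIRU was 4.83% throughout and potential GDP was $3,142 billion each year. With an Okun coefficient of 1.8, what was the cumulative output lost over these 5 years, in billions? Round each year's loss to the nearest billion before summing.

Year 1993: gap = -1.8 × (6.77 - 4.83) = -3.492%, loss ≈ 3142 × 3.492/100 ≈ 110.
Year 1994: gap = -1.8 × (8.28 - 4.83) = -6.21%, loss ≈ 3142 × 6.21/100 ≈ 195.
Year 1995: gap = -1.8 × (7.6 - 4.83) = -4.986%, loss ≈ 3142 × 4.986/100 ≈ 157.
Year 1996: gap = -1.8 × (8.88 - 4.83) = -7.29%, loss ≈ 3142 × 7.29/100 ≈ 229.
Year 1997: gap = -1.8 × (7.27 - 4.83) = -4.392%, loss ≈ 3142 × 4.392/100 ≈ 138.
Total lost output = 110 + 195 + 157 + 229 + 138 = 829 billion.

$829 billion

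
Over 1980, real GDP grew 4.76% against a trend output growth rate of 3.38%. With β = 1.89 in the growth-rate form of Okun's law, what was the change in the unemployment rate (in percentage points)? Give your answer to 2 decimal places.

-0.73 percentage points

Growth-rate Okun's law: g_Y = g_Y* - β × Δu, so Δu = (g_Y* - g_Y)/β.
Δu = (3.38 - 4.76)/1.89 = -1.38/1.89 = -0.73 percentage points.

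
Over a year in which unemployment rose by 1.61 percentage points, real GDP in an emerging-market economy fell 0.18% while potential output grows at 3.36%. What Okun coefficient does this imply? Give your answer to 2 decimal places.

Growth form: g_Y = g_Y* - β × Δu, so β = (g_Y* - g_Y)/Δu.
β = (3.36 + 0.18)/1.61 = 3.54/1.61 = 2.20.

β ≈ 2.20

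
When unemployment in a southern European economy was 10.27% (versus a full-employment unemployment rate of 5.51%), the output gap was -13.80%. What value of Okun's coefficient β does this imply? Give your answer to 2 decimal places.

β ≈ 2.90

Okun's law: output gap = -β × (u - u*).
-13.80 = -β × (10.27 - 5.51) = -β × 4.76, so β = 13.8/4.76 = 2.90.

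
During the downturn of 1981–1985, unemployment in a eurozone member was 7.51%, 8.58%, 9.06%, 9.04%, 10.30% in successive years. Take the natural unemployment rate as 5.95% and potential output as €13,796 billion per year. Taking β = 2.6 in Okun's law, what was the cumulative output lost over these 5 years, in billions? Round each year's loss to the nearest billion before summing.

Year 1981: gap = -2.6 × (7.51 - 5.95) = -4.056%, loss ≈ 13796 × 4.056/100 ≈ 560.
Year 1982: gap = -2.6 × (8.58 - 5.95) = -6.838%, loss ≈ 13796 × 6.838/100 ≈ 943.
Year 1983: gap = -2.6 × (9.06 - 5.95) = -8.086%, loss ≈ 13796 × 8.086/100 ≈ 1116.
Year 1984: gap = -2.6 × (9.04 - 5.95) = -8.034%, loss ≈ 13796 × 8.034/100 ≈ 1108.
Year 1985: gap = -2.6 × (10.3 - 5.95) = -11.31%, loss ≈ 13796 × 11.31/100 ≈ 1560.
Total lost output = 560 + 943 + 1116 + 1108 + 1560 = 5287 billion.

€5,287 billion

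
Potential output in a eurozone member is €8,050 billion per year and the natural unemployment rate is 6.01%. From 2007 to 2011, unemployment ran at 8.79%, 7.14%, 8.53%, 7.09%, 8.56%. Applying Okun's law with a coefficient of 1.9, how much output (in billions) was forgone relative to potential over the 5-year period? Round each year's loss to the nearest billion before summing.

Year 2007: gap = -1.9 × (8.79 - 6.01) = -5.282%, loss ≈ 8050 × 5.282/100 ≈ 425.
Year 2008: gap = -1.9 × (7.14 - 6.01) = -2.147%, loss ≈ 8050 × 2.147/100 ≈ 173.
Year 2009: gap = -1.9 × (8.53 - 6.01) = -4.788%, loss ≈ 8050 × 4.788/100 ≈ 385.
Year 2010: gap = -1.9 × (7.09 - 6.01) = -2.052%, loss ≈ 8050 × 2.052/100 ≈ 165.
Year 2011: gap = -1.9 × (8.56 - 6.01) = -4.845%, loss ≈ 8050 × 4.845/100 ≈ 390.
Total lost output = 425 + 173 + 385 + 165 + 390 = 1538 billion.

€1,538 billion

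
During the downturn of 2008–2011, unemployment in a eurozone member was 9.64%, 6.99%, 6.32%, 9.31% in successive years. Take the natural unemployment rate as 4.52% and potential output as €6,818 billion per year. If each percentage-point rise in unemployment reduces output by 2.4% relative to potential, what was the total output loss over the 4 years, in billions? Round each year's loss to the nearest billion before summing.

€2,321 billion

Year 2008: gap = -2.4 × (9.64 - 4.52) = -12.288%, loss ≈ 6818 × 12.288/100 ≈ 838.
Year 2009: gap = -2.4 × (6.99 - 4.52) = -5.928%, loss ≈ 6818 × 5.928/100 ≈ 404.
Year 2010: gap = -2.4 × (6.32 - 4.52) = -4.32%, loss ≈ 6818 × 4.32/100 ≈ 295.
Year 2011: gap = -2.4 × (9.31 - 4.52) = -11.496%, loss ≈ 6818 × 11.496/100 ≈ 784.
Total lost output = 838 + 404 + 295 + 784 = 2321 billion.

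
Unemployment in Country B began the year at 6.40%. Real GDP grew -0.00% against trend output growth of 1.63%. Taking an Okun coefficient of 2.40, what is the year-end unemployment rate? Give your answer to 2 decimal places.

7.08%

Growth-rate Okun's law: g_Y = g_Y* - β × Δu, so Δu = (g_Y* - g_Y)/β.
Δu = (1.63 - 0)/2.40 = 1.63/2.40 = 0.68 percentage points.
Year-end unemployment = 6.4 + 0.68 = 7.08%.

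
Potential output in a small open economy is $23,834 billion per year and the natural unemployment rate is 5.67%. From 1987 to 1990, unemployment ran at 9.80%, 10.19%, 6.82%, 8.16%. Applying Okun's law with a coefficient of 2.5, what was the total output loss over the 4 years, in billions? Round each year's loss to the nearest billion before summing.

Year 1987: gap = -2.5 × (9.8 - 5.67) = -10.325%, loss ≈ 23834 × 10.325/100 ≈ 2461.
Year 1988: gap = -2.5 × (10.19 - 5.67) = -11.3%, loss ≈ 23834 × 11.3/100 ≈ 2693.
Year 1989: gap = -2.5 × (6.82 - 5.67) = -2.875%, loss ≈ 23834 × 2.875/100 ≈ 685.
Year 1990: gap = -2.5 × (8.16 - 5.67) = -6.225%, loss ≈ 23834 × 6.225/100 ≈ 1484.
Total lost output = 2461 + 2693 + 685 + 1484 = 7323 billion.

$7,323 billion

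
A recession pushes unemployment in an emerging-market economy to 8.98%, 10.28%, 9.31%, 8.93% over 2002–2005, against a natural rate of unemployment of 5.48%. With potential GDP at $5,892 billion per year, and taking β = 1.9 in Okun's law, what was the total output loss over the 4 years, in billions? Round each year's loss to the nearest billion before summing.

Year 2002: gap = -1.9 × (8.98 - 5.48) = -6.65%, loss ≈ 5892 × 6.65/100 ≈ 392.
Year 2003: gap = -1.9 × (10.28 - 5.48) = -9.12%, loss ≈ 5892 × 9.12/100 ≈ 537.
Year 2004: gap = -1.9 × (9.31 - 5.48) = -7.277%, loss ≈ 5892 × 7.277/100 ≈ 429.
Year 2005: gap = -1.9 × (8.93 - 5.48) = -6.555%, loss ≈ 5892 × 6.555/100 ≈ 386.
Total lost output = 392 + 537 + 429 + 386 = 1744 billion.

$1,744 billion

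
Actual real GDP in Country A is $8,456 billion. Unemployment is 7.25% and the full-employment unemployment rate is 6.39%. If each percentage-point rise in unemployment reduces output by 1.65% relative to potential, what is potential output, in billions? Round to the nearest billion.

Unemployment gap = 7.25 - 6.39 = 0.86 points, so output gap = -1.65 × 0.86 = -1.419%.
Since Y = Y* × (1 + gap/100), Y* = 8456/0.98581 ≈ 8578 billion.

$8,578 billion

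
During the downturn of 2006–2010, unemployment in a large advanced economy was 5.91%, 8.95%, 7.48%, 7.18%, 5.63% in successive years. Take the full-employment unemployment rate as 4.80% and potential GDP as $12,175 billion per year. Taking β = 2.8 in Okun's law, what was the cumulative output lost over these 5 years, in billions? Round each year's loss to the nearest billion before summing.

Year 2006: gap = -2.8 × (5.91 - 4.8) = -3.108%, loss ≈ 12175 × 3.108/100 ≈ 378.
Year 2007: gap = -2.8 × (8.95 - 4.8) = -11.62%, loss ≈ 12175 × 11.62/100 ≈ 1415.
Year 2008: gap = -2.8 × (7.48 - 4.8) = -7.504%, loss ≈ 12175 × 7.504/100 ≈ 914.
Year 2009: gap = -2.8 × (7.18 - 4.8) = -6.664%, loss ≈ 12175 × 6.664/100 ≈ 811.
Year 2010: gap = -2.8 × (5.63 - 4.8) = -2.324%, loss ≈ 12175 × 2.324/100 ≈ 283.
Total lost output = 378 + 1415 + 914 + 811 + 283 = 3801 billion.

$3,801 billion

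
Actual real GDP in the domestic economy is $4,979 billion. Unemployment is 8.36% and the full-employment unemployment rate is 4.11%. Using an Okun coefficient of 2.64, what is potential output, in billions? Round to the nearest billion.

$5,608 billion

Unemployment gap = 8.36 - 4.11 = 4.25 points, so output gap = -2.64 × 4.25 = -11.22%.
Since Y = Y* × (1 + gap/100), Y* = 4979/0.8878 ≈ 5608 billion.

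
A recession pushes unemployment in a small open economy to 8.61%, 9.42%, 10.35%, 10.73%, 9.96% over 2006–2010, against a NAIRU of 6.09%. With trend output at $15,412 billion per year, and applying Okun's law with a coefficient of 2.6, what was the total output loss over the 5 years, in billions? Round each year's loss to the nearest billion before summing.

Year 2006: gap = -2.6 × (8.61 - 6.09) = -6.552%, loss ≈ 15412 × 6.552/100 ≈ 1010.
Year 2007: gap = -2.6 × (9.42 - 6.09) = -8.658%, loss ≈ 15412 × 8.658/100 ≈ 1334.
Year 2008: gap = -2.6 × (10.35 - 6.09) = -11.076%, loss ≈ 15412 × 11.076/100 ≈ 1707.
Year 2009: gap = -2.6 × (10.73 - 6.09) = -12.064%, loss ≈ 15412 × 12.064/100 ≈ 1859.
Year 2010: gap = -2.6 × (9.96 - 6.09) = -10.062%, loss ≈ 15412 × 10.062/100 ≈ 1551.
Total lost output = 1010 + 1334 + 1707 + 1859 + 1551 = 7461 billion.

$7,461 billion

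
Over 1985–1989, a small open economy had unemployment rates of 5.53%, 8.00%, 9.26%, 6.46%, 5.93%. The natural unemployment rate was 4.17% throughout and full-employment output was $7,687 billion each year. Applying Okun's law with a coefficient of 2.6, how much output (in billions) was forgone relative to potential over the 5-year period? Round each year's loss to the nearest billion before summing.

$2,864 billion

Year 1985: gap = -2.6 × (5.53 - 4.17) = -3.536%, loss ≈ 7687 × 3.536/100 ≈ 272.
Year 1986: gap = -2.6 × (8 - 4.17) = -9.958%, loss ≈ 7687 × 9.958/100 ≈ 765.
Year 1987: gap = -2.6 × (9.26 - 4.17) = -13.234%, loss ≈ 7687 × 13.234/100 ≈ 1017.
Year 1988: gap = -2.6 × (6.46 - 4.17) = -5.954%, loss ≈ 7687 × 5.954/100 ≈ 458.
Year 1989: gap = -2.6 × (5.93 - 4.17) = -4.576%, loss ≈ 7687 × 4.576/100 ≈ 352.
Total lost output = 272 + 765 + 1017 + 458 + 352 = 2864 billion.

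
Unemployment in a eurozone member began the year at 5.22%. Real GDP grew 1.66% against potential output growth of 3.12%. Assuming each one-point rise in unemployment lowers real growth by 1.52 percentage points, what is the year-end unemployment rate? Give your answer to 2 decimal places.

6.18%

Growth-rate Okun's law: g_Y = g_Y* - β × Δu, so Δu = (g_Y* - g_Y)/β.
Δu = (3.12 - 1.66)/1.52 = 1.46/1.52 = 0.96 percentage points.
Year-end unemployment = 5.22 + 0.96 = 6.18%.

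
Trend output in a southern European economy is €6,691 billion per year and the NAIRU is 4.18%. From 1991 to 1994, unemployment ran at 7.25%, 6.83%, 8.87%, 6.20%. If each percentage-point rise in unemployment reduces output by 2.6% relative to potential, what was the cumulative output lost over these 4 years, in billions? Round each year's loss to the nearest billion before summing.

Year 1991: gap = -2.6 × (7.25 - 4.18) = -7.982%, loss ≈ 6691 × 7.982/100 ≈ 534.
Year 1992: gap = -2.6 × (6.83 - 4.18) = -6.89%, loss ≈ 6691 × 6.89/100 ≈ 461.
Year 1993: gap = -2.6 × (8.87 - 4.18) = -12.194%, loss ≈ 6691 × 12.194/100 ≈ 816.
Year 1994: gap = -2.6 × (6.2 - 4.18) = -5.252%, loss ≈ 6691 × 5.252/100 ≈ 351.
Total lost output = 534 + 461 + 816 + 351 = 2162 billion.

€2,162 billion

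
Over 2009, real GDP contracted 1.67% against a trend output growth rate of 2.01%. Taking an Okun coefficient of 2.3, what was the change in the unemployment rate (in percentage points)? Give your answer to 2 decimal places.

1.60 percentage points

Growth-rate Okun's law: g_Y = g_Y* - β × Δu, so Δu = (g_Y* - g_Y)/β.
Δu = (2.01 + 1.67)/2.3 = 3.68/2.3 = 1.60 percentage points.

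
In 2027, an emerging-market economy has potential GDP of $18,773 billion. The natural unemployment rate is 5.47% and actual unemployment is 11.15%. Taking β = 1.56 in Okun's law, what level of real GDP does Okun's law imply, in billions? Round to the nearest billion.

$17,110 billion

Unemployment gap = 11.15 - 5.47 = 5.68 points, so the output gap is -1.56 × 5.68 = -8.8608%.
Actual GDP = 18773 × (1 - 8.8608/100) = 18773 × 0.911392 ≈ 17110 billion.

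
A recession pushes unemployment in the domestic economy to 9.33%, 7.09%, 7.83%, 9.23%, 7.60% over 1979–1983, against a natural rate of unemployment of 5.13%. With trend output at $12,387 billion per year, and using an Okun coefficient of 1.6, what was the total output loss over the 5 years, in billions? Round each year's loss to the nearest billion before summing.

$3,058 billion

Year 1979: gap = -1.6 × (9.33 - 5.13) = -6.72%, loss ≈ 12387 × 6.72/100 ≈ 832.
Year 1980: gap = -1.6 × (7.09 - 5.13) = -3.136%, loss ≈ 12387 × 3.136/100 ≈ 388.
Year 1981: gap = -1.6 × (7.83 - 5.13) = -4.32%, loss ≈ 12387 × 4.32/100 ≈ 535.
Year 1982: gap = -1.6 × (9.23 - 5.13) = -6.56%, loss ≈ 12387 × 6.56/100 ≈ 813.
Year 1983: gap = -1.6 × (7.6 - 5.13) = -3.952%, loss ≈ 12387 × 3.952/100 ≈ 490.
Total lost output = 832 + 388 + 535 + 813 + 490 = 3058 billion.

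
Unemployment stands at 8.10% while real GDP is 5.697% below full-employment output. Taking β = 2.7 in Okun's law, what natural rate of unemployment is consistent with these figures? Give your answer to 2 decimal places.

5.99%

From Okun's law, u - u* = -(output gap)/β = -(-5.697)/2.7 = 2.11 points.
So u* = 8.1 - 2.11 = 5.99%.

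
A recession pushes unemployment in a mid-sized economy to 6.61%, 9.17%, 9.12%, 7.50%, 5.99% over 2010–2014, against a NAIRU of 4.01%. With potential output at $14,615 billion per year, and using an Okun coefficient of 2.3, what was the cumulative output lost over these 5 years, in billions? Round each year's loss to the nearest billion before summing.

$6,166 billion

Year 2010: gap = -2.3 × (6.61 - 4.01) = -5.98%, loss ≈ 14615 × 5.98/100 ≈ 874.
Year 2011: gap = -2.3 × (9.17 - 4.01) = -11.868%, loss ≈ 14615 × 11.868/100 ≈ 1735.
Year 2012: gap = -2.3 × (9.12 - 4.01) = -11.753%, loss ≈ 14615 × 11.753/100 ≈ 1718.
Year 2013: gap = -2.3 × (7.5 - 4.01) = -8.027%, loss ≈ 14615 × 8.027/100 ≈ 1173.
Year 2014: gap = -2.3 × (5.99 - 4.01) = -4.554%, loss ≈ 14615 × 4.554/100 ≈ 666.
Total lost output = 874 + 1735 + 1718 + 1173 + 666 = 6166 billion.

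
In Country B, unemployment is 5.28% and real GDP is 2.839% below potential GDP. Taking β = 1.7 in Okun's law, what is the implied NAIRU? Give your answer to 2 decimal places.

3.61%

From Okun's law, u - u* = -(output gap)/β = -(-2.839)/1.7 = 1.67 points.
So u* = 5.28 - 1.67 = 3.61%.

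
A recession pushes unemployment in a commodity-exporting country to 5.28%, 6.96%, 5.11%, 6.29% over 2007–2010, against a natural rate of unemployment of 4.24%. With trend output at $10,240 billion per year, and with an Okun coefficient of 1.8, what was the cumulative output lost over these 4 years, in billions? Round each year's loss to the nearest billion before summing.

Year 2007: gap = -1.8 × (5.28 - 4.24) = -1.872%, loss ≈ 10240 × 1.872/100 ≈ 192.
Year 2008: gap = -1.8 × (6.96 - 4.24) = -4.896%, loss ≈ 10240 × 4.896/100 ≈ 501.
Year 2009: gap = -1.8 × (5.11 - 4.24) = -1.566%, loss ≈ 10240 × 1.566/100 ≈ 160.
Year 2010: gap = -1.8 × (6.29 - 4.24) = -3.69%, loss ≈ 10240 × 3.69/100 ≈ 378.
Total lost output = 192 + 501 + 160 + 378 = 1231 billion.

$1,231 billion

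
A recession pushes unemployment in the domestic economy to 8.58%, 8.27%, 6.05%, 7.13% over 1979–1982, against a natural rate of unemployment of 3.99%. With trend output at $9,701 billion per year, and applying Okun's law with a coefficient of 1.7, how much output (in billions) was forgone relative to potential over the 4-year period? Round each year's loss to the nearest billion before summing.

$2,321 billion

Year 1979: gap = -1.7 × (8.58 - 3.99) = -7.803%, loss ≈ 9701 × 7.803/100 ≈ 757.
Year 1980: gap = -1.7 × (8.27 - 3.99) = -7.276%, loss ≈ 9701 × 7.276/100 ≈ 706.
Year 1981: gap = -1.7 × (6.05 - 3.99) = -3.502%, loss ≈ 9701 × 3.502/100 ≈ 340.
Year 1982: gap = -1.7 × (7.13 - 3.99) = -5.338%, loss ≈ 9701 × 5.338/100 ≈ 518.
Total lost output = 757 + 706 + 340 + 518 = 2321 billion.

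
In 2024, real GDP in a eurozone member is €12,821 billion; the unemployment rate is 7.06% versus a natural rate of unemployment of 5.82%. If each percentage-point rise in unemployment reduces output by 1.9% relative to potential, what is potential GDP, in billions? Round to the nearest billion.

€13,130 billion

Unemployment gap = 7.06 - 5.82 = 1.24 points, so output gap = -1.9 × 1.24 = -2.356%.
Since Y = Y* × (1 + gap/100), Y* = 12821/0.97644 ≈ 13130 billion.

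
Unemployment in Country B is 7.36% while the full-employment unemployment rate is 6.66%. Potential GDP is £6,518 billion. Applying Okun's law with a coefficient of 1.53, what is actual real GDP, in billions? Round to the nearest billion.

£6,448 billion

Unemployment gap = 7.36 - 6.66 = 0.7 points, so the output gap is -1.53 × 0.7 = -1.071%.
Actual GDP = 6518 × (1 - 1.071/100) = 6518 × 0.98929 ≈ 6448 billion.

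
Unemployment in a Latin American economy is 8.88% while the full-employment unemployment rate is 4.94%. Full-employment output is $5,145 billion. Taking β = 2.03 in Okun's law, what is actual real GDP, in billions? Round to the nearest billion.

$4,733 billion

Unemployment gap = 8.88 - 4.94 = 3.94 points, so the output gap is -2.03 × 3.94 = -7.9982%.
Actual GDP = 5145 × (1 - 7.9982/100) = 5145 × 0.920018 ≈ 4733 billion.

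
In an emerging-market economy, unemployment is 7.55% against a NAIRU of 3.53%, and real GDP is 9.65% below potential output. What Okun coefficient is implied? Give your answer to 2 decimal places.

β ≈ 2.40

Okun's law: output gap = -β × (u - u*).
-9.65 = -β × (7.55 - 3.53) = -β × 4.02, so β = 9.65/4.02 = 2.40.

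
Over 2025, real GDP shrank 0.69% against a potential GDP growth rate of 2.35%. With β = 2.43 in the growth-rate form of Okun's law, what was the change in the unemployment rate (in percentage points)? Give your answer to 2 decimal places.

1.25 percentage points

Growth-rate Okun's law: g_Y = g_Y* - β × Δu, so Δu = (g_Y* - g_Y)/β.
Δu = (2.35 + 0.69)/2.43 = 3.04/2.43 = 1.25 percentage points.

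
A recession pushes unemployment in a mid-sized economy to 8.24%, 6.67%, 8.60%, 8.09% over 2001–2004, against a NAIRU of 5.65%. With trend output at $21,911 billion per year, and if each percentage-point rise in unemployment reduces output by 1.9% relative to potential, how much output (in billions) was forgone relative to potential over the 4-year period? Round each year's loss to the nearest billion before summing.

Year 2001: gap = -1.9 × (8.24 - 5.65) = -4.921%, loss ≈ 21911 × 4.921/100 ≈ 1078.
Year 2002: gap = -1.9 × (6.67 - 5.65) = -1.938%, loss ≈ 21911 × 1.938/100 ≈ 425.
Year 2003: gap = -1.9 × (8.6 - 5.65) = -5.605%, loss ≈ 21911 × 5.605/100 ≈ 1228.
Year 2004: gap = -1.9 × (8.09 - 5.65) = -4.636%, loss ≈ 21911 × 4.636/100 ≈ 1016.
Total lost output = 1078 + 425 + 1228 + 1016 = 3747 billion.

$3,747 billion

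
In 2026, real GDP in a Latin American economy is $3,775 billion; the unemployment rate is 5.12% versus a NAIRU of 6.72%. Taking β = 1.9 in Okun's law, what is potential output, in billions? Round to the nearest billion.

Unemployment gap = 5.12 - 6.72 = -1.6 points, so output gap = -1.9 × (-1.6) = 3.04%.
Since Y = Y* × (1 + gap/100), Y* = 3775/1.0304 ≈ 3664 billion.

$3,664 billion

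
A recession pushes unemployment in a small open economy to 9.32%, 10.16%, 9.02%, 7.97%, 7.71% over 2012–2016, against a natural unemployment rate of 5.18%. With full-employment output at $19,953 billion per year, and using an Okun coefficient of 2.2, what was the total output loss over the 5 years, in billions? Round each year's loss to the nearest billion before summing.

$8,025 billion

Year 2012: gap = -2.2 × (9.32 - 5.18) = -9.108%, loss ≈ 19953 × 9.108/100 ≈ 1817.
Year 2013: gap = -2.2 × (10.16 - 5.18) = -10.956%, loss ≈ 19953 × 10.956/100 ≈ 2186.
Year 2014: gap = -2.2 × (9.02 - 5.18) = -8.448%, loss ≈ 19953 × 8.448/100 ≈ 1686.
Year 2015: gap = -2.2 × (7.97 - 5.18) = -6.138%, loss ≈ 19953 × 6.138/100 ≈ 1225.
Year 2016: gap = -2.2 × (7.71 - 5.18) = -5.566%, loss ≈ 19953 × 5.566/100 ≈ 1111.
Total lost output = 1817 + 2186 + 1686 + 1225 + 1111 = 8025 billion.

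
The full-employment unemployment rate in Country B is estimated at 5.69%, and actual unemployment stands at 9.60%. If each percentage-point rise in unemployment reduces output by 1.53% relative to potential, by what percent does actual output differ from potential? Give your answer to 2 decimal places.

-5.98%

The unemployment gap is 9.6 - 5.69 = 3.91 percentage points.
Okun's law gives an output gap of -1.53 × 3.91 = -5.9823%, i.e. 5.98% below potential.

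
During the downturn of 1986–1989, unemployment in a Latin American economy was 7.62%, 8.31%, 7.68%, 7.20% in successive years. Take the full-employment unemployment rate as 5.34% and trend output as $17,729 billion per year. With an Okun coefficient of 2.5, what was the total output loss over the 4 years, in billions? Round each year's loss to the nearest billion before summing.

Year 1986: gap = -2.5 × (7.62 - 5.34) = -5.7%, loss ≈ 17729 × 5.7/100 ≈ 1011.
Year 1987: gap = -2.5 × (8.31 - 5.34) = -7.425%, loss ≈ 17729 × 7.425/100 ≈ 1316.
Year 1988: gap = -2.5 × (7.68 - 5.34) = -5.85%, loss ≈ 17729 × 5.85/100 ≈ 1037.
Year 1989: gap = -2.5 × (7.2 - 5.34) = -4.65%, loss ≈ 17729 × 4.65/100 ≈ 824.
Total lost output = 1011 + 1316 + 1037 + 824 = 4188 billion.

$4,188 billion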